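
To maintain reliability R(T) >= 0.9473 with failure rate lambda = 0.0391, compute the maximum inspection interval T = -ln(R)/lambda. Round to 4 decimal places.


R_target = 0.9473
lambda = 0.0391
-ln(0.9473) = 0.0541
T = 0.0541 / 0.0391
T = 1.3846

1.3846


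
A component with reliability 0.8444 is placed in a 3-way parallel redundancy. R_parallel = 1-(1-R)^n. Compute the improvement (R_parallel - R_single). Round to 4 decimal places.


R_single = 0.8444, n = 3
1 - R_single = 0.1556
(1 - R_single)^n = 0.1556^3 = 0.0038
R_parallel = 1 - 0.0038 = 0.9962
Improvement = 0.9962 - 0.8444
Improvement = 0.1518

0.1518


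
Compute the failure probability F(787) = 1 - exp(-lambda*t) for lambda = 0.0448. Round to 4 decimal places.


lambda = 0.0448, t = 787
lambda * t = 35.2576
exp(-35.2576) = 0.0
F(t) = 1 - 0.0
F(t) = 1.0

1.0


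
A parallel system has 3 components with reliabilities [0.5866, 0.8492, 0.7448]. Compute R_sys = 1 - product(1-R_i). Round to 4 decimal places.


Components: [0.5866, 0.8492, 0.7448]
(1 - 0.5866) = 0.4134, running product = 0.4134
(1 - 0.8492) = 0.1508, running product = 0.0623
(1 - 0.7448) = 0.2552, running product = 0.0159
Product of (1-R_i) = 0.0159
R_sys = 1 - 0.0159 = 0.9841

0.9841


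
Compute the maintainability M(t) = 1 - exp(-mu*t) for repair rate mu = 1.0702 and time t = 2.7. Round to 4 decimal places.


mu = 1.0702, t = 2.7
mu * t = 1.0702 * 2.7 = 2.8895
exp(-2.8895) = 0.0556
M(t) = 1 - 0.0556
M(t) = 0.9444

0.9444


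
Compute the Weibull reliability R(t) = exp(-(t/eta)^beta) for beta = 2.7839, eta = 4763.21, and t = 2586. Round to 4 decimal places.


beta = 2.7839, eta = 4763.21, t = 2586
t/eta = 2586 / 4763.21 = 0.5429
(t/eta)^beta = 0.5429^2.7839 = 0.1826
R(t) = exp(-0.1826)
R(t) = 0.8331

0.8331


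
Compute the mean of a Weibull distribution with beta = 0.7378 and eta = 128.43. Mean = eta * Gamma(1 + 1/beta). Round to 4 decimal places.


beta = 0.7378, eta = 128.43
1/beta = 1.3554
1 + 1/beta = 2.3554
Gamma(2.3554) = 1.2071
Mean = 128.43 * 1.2071
Mean = 155.0315

155.0315


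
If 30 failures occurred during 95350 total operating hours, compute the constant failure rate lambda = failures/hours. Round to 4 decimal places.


failures = 30
total_hours = 95350
lambda = 30 / 95350
lambda = 0.0003

0.0003


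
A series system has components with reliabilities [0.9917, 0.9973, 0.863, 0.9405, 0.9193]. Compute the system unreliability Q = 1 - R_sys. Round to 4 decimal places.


Components: [0.9917, 0.9973, 0.863, 0.9405, 0.9193]
After component 1: product = 0.9917
After component 2: product = 0.989
After component 3: product = 0.8535
After component 4: product = 0.8027
After component 5: product = 0.738
R_sys = 0.738
Q = 1 - 0.738 = 0.262

0.262


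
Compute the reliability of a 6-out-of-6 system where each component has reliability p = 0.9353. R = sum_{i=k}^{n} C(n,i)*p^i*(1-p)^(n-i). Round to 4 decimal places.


k = 6, n = 6, p = 0.9353
i=6: C(6,6)=1 * 0.9353^6 * 0.0647^0 = 0.6694
R = sum of terms = 0.6694

0.6694


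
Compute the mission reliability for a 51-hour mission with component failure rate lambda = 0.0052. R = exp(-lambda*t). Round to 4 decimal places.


lambda = 0.0052
mission_time = 51
lambda * t = 0.0052 * 51 = 0.2652
R = exp(-0.2652)
R = 0.7671

0.7671


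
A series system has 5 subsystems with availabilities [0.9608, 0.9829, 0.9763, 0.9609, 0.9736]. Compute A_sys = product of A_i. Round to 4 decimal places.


Subsystems: [0.9608, 0.9829, 0.9763, 0.9609, 0.9736]
After subsystem 1 (A=0.9608): product = 0.9608
After subsystem 2 (A=0.9829): product = 0.9444
After subsystem 3 (A=0.9763): product = 0.922
After subsystem 4 (A=0.9609): product = 0.8859
After subsystem 5 (A=0.9736): product = 0.8626
A_sys = 0.8626

0.8626


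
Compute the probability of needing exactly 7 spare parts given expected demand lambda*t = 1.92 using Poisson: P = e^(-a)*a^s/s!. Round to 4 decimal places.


a = 1.92, s = 7
e^(-a) = e^(-1.92) = 0.1466
a^s = 1.92^7 = 96.1853
s! = 5040
P = 0.1466 * 96.1853 / 5040
P = 0.0028

0.0028


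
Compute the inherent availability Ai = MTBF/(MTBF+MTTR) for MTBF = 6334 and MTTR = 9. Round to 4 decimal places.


MTBF = 6334
MTTR = 9
MTBF + MTTR = 6343
Ai = 6334 / 6343
Ai = 0.9986

0.9986


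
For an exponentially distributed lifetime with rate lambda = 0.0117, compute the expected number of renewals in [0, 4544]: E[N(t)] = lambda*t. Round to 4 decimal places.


lambda = 0.0117
t = 4544
E[N(t)] = lambda * t
E[N(t)] = 0.0117 * 4544
E[N(t)] = 53.1648

53.1648


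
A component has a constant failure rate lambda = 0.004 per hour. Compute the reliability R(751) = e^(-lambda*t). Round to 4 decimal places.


lambda = 0.004
t = 751
lambda * t = 3.004
R(t) = e^(-3.004)
R(t) = 0.0496

0.0496


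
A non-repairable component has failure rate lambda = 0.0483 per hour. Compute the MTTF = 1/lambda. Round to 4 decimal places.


lambda = 0.0483
MTTF = 1 / 0.0483
MTTF = 20.7039

20.7039


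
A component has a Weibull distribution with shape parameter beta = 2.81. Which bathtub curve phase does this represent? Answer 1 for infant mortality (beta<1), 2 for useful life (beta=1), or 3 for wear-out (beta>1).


beta = 2.81
Compare beta to 1:
beta < 1 => infant mortality (phase 1)
beta = 1 => useful life (phase 2)
beta > 1 => wear-out (phase 3)
Since beta = 2.81, this is wear-out (increasing failure rate)
Phase = 3

3


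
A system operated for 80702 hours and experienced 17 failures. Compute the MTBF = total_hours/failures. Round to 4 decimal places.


total_hours = 80702
failures = 17
MTBF = 80702 / 17
MTBF = 4747.1765

4747.1765


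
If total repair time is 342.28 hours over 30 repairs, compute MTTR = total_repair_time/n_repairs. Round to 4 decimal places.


total_repair_time = 342.28
n_repairs = 30
MTTR = 342.28 / 30
MTTR = 11.4093

11.4093


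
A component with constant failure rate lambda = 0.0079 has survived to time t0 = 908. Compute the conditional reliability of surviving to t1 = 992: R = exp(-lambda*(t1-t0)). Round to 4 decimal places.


lambda = 0.0079
t0 = 908, t1 = 992
t1 - t0 = 84
lambda * (t1-t0) = 0.0079 * 84 = 0.6636
R = exp(-0.6636)
R = 0.515

0.515


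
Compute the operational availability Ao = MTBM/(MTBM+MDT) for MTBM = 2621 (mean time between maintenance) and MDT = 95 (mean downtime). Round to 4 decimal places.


MTBM = 2621
MDT = 95
MTBM + MDT = 2716
Ao = 2621 / 2716
Ao = 0.965

0.965


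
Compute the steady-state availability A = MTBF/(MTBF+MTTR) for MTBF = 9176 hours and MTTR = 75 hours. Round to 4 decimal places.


MTBF = 9176
MTTR = 75
MTBF + MTTR = 9251
A = 9176 / 9251
A = 0.9919

0.9919


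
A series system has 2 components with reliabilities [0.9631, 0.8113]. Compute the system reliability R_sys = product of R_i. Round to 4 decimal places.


Components: [0.9631, 0.8113]
After component 1 (R=0.9631): product = 0.9631
After component 2 (R=0.8113): product = 0.7814
R_sys = 0.7814

0.7814


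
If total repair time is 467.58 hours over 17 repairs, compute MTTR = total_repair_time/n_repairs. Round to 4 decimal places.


total_repair_time = 467.58
n_repairs = 17
MTTR = 467.58 / 17
MTTR = 27.5047

27.5047


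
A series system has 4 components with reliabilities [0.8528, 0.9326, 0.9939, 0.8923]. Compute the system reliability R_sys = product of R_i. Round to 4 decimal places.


Components: [0.8528, 0.9326, 0.9939, 0.8923]
After component 1 (R=0.8528): product = 0.8528
After component 2 (R=0.9326): product = 0.7953
After component 3 (R=0.9939): product = 0.7905
After component 4 (R=0.8923): product = 0.7053
R_sys = 0.7053

0.7053


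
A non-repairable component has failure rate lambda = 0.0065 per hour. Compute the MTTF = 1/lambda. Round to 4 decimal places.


lambda = 0.0065
MTTF = 1 / 0.0065
MTTF = 153.8462

153.8462


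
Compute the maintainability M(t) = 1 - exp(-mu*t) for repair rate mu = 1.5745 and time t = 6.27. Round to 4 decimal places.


mu = 1.5745, t = 6.27
mu * t = 1.5745 * 6.27 = 9.8721
exp(-9.8721) = 0.0001
M(t) = 1 - 0.0001
M(t) = 0.9999

0.9999


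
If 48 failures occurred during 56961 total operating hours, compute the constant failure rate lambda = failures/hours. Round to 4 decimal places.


failures = 48
total_hours = 56961
lambda = 48 / 56961
lambda = 0.0008

0.0008


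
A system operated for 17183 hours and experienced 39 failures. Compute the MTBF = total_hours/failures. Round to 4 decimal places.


total_hours = 17183
failures = 39
MTBF = 17183 / 39
MTBF = 440.5897

440.5897


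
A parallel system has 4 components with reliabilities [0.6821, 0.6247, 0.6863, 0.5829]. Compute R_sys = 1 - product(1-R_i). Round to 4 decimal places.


Components: [0.6821, 0.6247, 0.6863, 0.5829]
(1 - 0.6821) = 0.3179, running product = 0.3179
(1 - 0.6247) = 0.3753, running product = 0.1193
(1 - 0.6863) = 0.3137, running product = 0.0374
(1 - 0.5829) = 0.4171, running product = 0.0156
Product of (1-R_i) = 0.0156
R_sys = 1 - 0.0156 = 0.9844

0.9844


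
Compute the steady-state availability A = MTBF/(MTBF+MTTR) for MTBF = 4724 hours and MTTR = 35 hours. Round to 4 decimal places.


MTBF = 4724
MTTR = 35
MTBF + MTTR = 4759
A = 4724 / 4759
A = 0.9926

0.9926


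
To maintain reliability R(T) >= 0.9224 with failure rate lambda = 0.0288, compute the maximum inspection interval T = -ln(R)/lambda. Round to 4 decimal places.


R_target = 0.9224
lambda = 0.0288
-ln(0.9224) = 0.0808
T = 0.0808 / 0.0288
T = 2.8047

2.8047


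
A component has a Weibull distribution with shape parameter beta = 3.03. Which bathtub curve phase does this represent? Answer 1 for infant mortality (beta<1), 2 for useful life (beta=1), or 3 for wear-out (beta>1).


beta = 3.03
Compare beta to 1:
beta < 1 => infant mortality (phase 1)
beta = 1 => useful life (phase 2)
beta > 1 => wear-out (phase 3)
Since beta = 3.03, this is wear-out (increasing failure rate)
Phase = 3

3


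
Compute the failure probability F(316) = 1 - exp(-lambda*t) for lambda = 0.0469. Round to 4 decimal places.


lambda = 0.0469, t = 316
lambda * t = 14.8204
exp(-14.8204) = 0.0
F(t) = 1 - 0.0
F(t) = 1.0

1.0


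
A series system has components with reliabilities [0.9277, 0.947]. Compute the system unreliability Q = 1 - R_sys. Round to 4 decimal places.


Components: [0.9277, 0.947]
After component 1: product = 0.9277
After component 2: product = 0.8785
R_sys = 0.8785
Q = 1 - 0.8785 = 0.1215

0.1215


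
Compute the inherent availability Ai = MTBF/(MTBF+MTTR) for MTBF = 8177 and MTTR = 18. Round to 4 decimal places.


MTBF = 8177
MTTR = 18
MTBF + MTTR = 8195
Ai = 8177 / 8195
Ai = 0.9978

0.9978


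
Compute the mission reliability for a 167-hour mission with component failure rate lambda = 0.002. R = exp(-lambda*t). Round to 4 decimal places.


lambda = 0.002
mission_time = 167
lambda * t = 0.002 * 167 = 0.334
R = exp(-0.334)
R = 0.7161

0.7161


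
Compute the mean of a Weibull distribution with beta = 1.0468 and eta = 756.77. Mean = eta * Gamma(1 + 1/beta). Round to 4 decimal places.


beta = 1.0468, eta = 756.77
1/beta = 0.9553
1 + 1/beta = 1.9553
Gamma(1.9553) = 0.9819
Mean = 756.77 * 0.9819
Mean = 743.0834

743.0834


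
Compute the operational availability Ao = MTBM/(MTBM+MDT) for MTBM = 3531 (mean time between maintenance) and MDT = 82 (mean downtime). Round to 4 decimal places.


MTBM = 3531
MDT = 82
MTBM + MDT = 3613
Ao = 3531 / 3613
Ao = 0.9773

0.9773


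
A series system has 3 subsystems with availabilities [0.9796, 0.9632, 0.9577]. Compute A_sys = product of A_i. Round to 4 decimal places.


Subsystems: [0.9796, 0.9632, 0.9577]
After subsystem 1 (A=0.9796): product = 0.9796
After subsystem 2 (A=0.9632): product = 0.9436
After subsystem 3 (A=0.9577): product = 0.9036
A_sys = 0.9036

0.9036


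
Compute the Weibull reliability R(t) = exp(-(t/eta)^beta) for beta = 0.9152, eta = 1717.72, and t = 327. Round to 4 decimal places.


beta = 0.9152, eta = 1717.72, t = 327
t/eta = 327 / 1717.72 = 0.1904
(t/eta)^beta = 0.1904^0.9152 = 0.2191
R(t) = exp(-0.2191)
R(t) = 0.8032

0.8032


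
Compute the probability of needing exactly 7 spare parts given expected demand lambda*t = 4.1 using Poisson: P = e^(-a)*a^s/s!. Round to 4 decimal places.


a = 4.1, s = 7
e^(-a) = e^(-4.1) = 0.0166
a^s = 4.1^7 = 19475.4274
s! = 5040
P = 0.0166 * 19475.4274 / 5040
P = 0.064

0.064


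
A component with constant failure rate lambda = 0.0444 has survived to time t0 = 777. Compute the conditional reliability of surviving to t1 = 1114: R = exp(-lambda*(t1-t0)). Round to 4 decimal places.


lambda = 0.0444
t0 = 777, t1 = 1114
t1 - t0 = 337
lambda * (t1-t0) = 0.0444 * 337 = 14.9628
R = exp(-14.9628)
R = 0.0

0.0


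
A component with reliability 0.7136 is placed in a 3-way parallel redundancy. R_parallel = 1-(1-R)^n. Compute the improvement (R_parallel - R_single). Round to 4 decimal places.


R_single = 0.7136, n = 3
1 - R_single = 0.2864
(1 - R_single)^n = 0.2864^3 = 0.0235
R_parallel = 1 - 0.0235 = 0.9765
Improvement = 0.9765 - 0.7136
Improvement = 0.2629

0.2629


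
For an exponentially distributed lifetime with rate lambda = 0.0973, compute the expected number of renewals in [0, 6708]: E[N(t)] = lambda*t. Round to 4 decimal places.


lambda = 0.0973
t = 6708
E[N(t)] = lambda * t
E[N(t)] = 0.0973 * 6708
E[N(t)] = 652.6884

652.6884


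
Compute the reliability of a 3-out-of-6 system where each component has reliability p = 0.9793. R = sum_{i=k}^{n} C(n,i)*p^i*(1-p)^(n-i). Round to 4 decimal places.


k = 3, n = 6, p = 0.9793
i=3: C(6,3)=20 * 0.9793^3 * 0.0207^3 = 0.0002
i=4: C(6,4)=15 * 0.9793^4 * 0.0207^2 = 0.0059
i=5: C(6,5)=6 * 0.9793^5 * 0.0207^1 = 0.1119
i=6: C(6,6)=1 * 0.9793^6 * 0.0207^0 = 0.8821
R = sum of terms = 1.0

1.0


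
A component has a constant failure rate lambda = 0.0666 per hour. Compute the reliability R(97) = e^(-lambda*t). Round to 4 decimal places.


lambda = 0.0666
t = 97
lambda * t = 6.4602
R(t) = e^(-6.4602)
R(t) = 0.0016

0.0016


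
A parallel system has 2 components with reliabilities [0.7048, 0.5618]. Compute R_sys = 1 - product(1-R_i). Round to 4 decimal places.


Components: [0.7048, 0.5618]
(1 - 0.7048) = 0.2952, running product = 0.2952
(1 - 0.5618) = 0.4382, running product = 0.1294
Product of (1-R_i) = 0.1294
R_sys = 1 - 0.1294 = 0.8706

0.8706


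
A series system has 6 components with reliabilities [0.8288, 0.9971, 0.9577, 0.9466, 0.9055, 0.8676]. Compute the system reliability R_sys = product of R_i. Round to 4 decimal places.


Components: [0.8288, 0.9971, 0.9577, 0.9466, 0.9055, 0.8676]
After component 1 (R=0.8288): product = 0.8288
After component 2 (R=0.9971): product = 0.8264
After component 3 (R=0.9577): product = 0.7914
After component 4 (R=0.9466): product = 0.7492
After component 5 (R=0.9055): product = 0.6784
After component 6 (R=0.8676): product = 0.5886
R_sys = 0.5886

0.5886


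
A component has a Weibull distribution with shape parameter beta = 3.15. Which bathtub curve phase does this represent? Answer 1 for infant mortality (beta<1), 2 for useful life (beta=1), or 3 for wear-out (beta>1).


beta = 3.15
Compare beta to 1:
beta < 1 => infant mortality (phase 1)
beta = 1 => useful life (phase 2)
beta > 1 => wear-out (phase 3)
Since beta = 3.15, this is wear-out (increasing failure rate)
Phase = 3

3


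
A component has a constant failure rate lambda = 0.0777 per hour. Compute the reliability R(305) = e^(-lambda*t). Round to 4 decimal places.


lambda = 0.0777
t = 305
lambda * t = 23.6985
R(t) = e^(-23.6985)
R(t) = 0.0

0.0


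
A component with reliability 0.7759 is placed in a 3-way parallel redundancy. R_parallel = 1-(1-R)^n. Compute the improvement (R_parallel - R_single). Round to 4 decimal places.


R_single = 0.7759, n = 3
1 - R_single = 0.2241
(1 - R_single)^n = 0.2241^3 = 0.0113
R_parallel = 1 - 0.0113 = 0.9887
Improvement = 0.9887 - 0.7759
Improvement = 0.2128

0.2128


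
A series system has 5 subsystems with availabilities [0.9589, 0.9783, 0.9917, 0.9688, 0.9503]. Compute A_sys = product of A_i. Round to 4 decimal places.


Subsystems: [0.9589, 0.9783, 0.9917, 0.9688, 0.9503]
After subsystem 1 (A=0.9589): product = 0.9589
After subsystem 2 (A=0.9783): product = 0.9381
After subsystem 3 (A=0.9917): product = 0.9303
After subsystem 4 (A=0.9688): product = 0.9013
After subsystem 5 (A=0.9503): product = 0.8565
A_sys = 0.8565

0.8565


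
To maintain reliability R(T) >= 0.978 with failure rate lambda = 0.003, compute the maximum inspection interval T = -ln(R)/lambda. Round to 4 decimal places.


R_target = 0.978
lambda = 0.003
-ln(0.978) = 0.0222
T = 0.0222 / 0.003
T = 7.4152

7.4152


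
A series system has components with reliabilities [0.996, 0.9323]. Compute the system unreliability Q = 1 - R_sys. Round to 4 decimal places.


Components: [0.996, 0.9323]
After component 1: product = 0.996
After component 2: product = 0.9286
R_sys = 0.9286
Q = 1 - 0.9286 = 0.0714

0.0714


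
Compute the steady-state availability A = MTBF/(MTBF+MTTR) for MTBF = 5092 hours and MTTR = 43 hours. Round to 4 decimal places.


MTBF = 5092
MTTR = 43
MTBF + MTTR = 5135
A = 5092 / 5135
A = 0.9916

0.9916


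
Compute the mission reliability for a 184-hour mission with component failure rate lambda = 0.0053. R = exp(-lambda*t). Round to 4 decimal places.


lambda = 0.0053
mission_time = 184
lambda * t = 0.0053 * 184 = 0.9752
R = exp(-0.9752)
R = 0.3771

0.3771


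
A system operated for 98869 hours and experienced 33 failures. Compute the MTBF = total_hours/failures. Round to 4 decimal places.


total_hours = 98869
failures = 33
MTBF = 98869 / 33
MTBF = 2996.0303

2996.0303


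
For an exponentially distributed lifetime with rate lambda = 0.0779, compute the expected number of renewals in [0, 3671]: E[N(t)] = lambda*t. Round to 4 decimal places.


lambda = 0.0779
t = 3671
E[N(t)] = lambda * t
E[N(t)] = 0.0779 * 3671
E[N(t)] = 285.9709

285.9709


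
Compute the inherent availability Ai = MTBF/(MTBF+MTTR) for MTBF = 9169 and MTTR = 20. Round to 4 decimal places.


MTBF = 9169
MTTR = 20
MTBF + MTTR = 9189
Ai = 9169 / 9189
Ai = 0.9978

0.9978


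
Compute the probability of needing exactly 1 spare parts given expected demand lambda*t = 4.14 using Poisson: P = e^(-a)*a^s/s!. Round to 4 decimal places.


a = 4.14, s = 1
e^(-a) = e^(-4.14) = 0.0159
a^s = 4.14^1 = 4.14
s! = 1
P = 0.0159 * 4.14 / 1
P = 0.0659

0.0659


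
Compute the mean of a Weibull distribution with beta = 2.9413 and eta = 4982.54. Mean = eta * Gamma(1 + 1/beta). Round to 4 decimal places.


beta = 2.9413, eta = 4982.54
1/beta = 0.34
1 + 1/beta = 1.34
Gamma(1.34) = 0.8922
Mean = 4982.54 * 0.8922
Mean = 4445.5074

4445.5074


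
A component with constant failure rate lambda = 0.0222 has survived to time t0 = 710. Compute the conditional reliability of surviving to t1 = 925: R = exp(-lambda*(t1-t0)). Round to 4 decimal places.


lambda = 0.0222
t0 = 710, t1 = 925
t1 - t0 = 215
lambda * (t1-t0) = 0.0222 * 215 = 4.773
R = exp(-4.773)
R = 0.0085

0.0085


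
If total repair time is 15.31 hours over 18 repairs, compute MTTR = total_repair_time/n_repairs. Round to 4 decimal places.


total_repair_time = 15.31
n_repairs = 18
MTTR = 15.31 / 18
MTTR = 0.8506

0.8506


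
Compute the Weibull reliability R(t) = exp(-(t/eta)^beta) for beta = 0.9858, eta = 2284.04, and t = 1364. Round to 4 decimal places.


beta = 0.9858, eta = 2284.04, t = 1364
t/eta = 1364 / 2284.04 = 0.5972
(t/eta)^beta = 0.5972^0.9858 = 0.6016
R(t) = exp(-0.6016)
R(t) = 0.5479

0.5479


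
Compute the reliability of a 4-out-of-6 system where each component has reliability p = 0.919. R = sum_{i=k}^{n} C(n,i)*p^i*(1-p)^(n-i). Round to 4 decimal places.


k = 4, n = 6, p = 0.919
i=4: C(6,4)=15 * 0.919^4 * 0.081^2 = 0.0702
i=5: C(6,5)=6 * 0.919^5 * 0.081^1 = 0.3186
i=6: C(6,6)=1 * 0.919^6 * 0.081^0 = 0.6024
R = sum of terms = 0.9912

0.9912


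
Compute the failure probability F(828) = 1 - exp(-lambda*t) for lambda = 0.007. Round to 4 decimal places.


lambda = 0.007, t = 828
lambda * t = 5.796
exp(-5.796) = 0.003
F(t) = 1 - 0.003
F(t) = 0.997

0.997


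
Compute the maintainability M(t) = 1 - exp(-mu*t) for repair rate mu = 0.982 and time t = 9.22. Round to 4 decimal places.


mu = 0.982, t = 9.22
mu * t = 0.982 * 9.22 = 9.054
exp(-9.054) = 0.0001
M(t) = 1 - 0.0001
M(t) = 0.9999

0.9999


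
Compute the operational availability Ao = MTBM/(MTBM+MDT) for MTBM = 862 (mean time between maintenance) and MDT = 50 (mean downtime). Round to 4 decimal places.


MTBM = 862
MDT = 50
MTBM + MDT = 912
Ao = 862 / 912
Ao = 0.9452

0.9452


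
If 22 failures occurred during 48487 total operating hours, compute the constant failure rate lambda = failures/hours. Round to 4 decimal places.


failures = 22
total_hours = 48487
lambda = 22 / 48487
lambda = 0.0005

0.0005


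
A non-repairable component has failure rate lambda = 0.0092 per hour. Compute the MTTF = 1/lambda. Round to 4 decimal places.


lambda = 0.0092
MTTF = 1 / 0.0092
MTTF = 108.6957

108.6957


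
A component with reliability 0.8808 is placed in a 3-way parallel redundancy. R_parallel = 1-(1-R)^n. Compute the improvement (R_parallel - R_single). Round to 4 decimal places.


R_single = 0.8808, n = 3
1 - R_single = 0.1192
(1 - R_single)^n = 0.1192^3 = 0.0017
R_parallel = 1 - 0.0017 = 0.9983
Improvement = 0.9983 - 0.8808
Improvement = 0.1175

0.1175


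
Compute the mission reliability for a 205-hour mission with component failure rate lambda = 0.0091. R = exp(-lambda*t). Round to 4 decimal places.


lambda = 0.0091
mission_time = 205
lambda * t = 0.0091 * 205 = 1.8655
R = exp(-1.8655)
R = 0.1548

0.1548


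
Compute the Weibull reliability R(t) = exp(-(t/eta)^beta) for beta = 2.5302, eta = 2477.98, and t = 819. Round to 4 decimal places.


beta = 2.5302, eta = 2477.98, t = 819
t/eta = 819 / 2477.98 = 0.3305
(t/eta)^beta = 0.3305^2.5302 = 0.0607
R(t) = exp(-0.0607)
R(t) = 0.9411

0.9411


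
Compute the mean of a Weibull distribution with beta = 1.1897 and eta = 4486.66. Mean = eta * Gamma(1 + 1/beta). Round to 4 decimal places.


beta = 1.1897, eta = 4486.66
1/beta = 0.8405
1 + 1/beta = 1.8405
Gamma(1.8405) = 0.9428
Mean = 4486.66 * 0.9428
Mean = 4229.9096

4229.9096


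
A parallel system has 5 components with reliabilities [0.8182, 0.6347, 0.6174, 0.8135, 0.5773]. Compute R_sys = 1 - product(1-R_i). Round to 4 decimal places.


Components: [0.8182, 0.6347, 0.6174, 0.8135, 0.5773]
(1 - 0.8182) = 0.1818, running product = 0.1818
(1 - 0.6347) = 0.3653, running product = 0.0664
(1 - 0.6174) = 0.3826, running product = 0.0254
(1 - 0.8135) = 0.1865, running product = 0.0047
(1 - 0.5773) = 0.4227, running product = 0.002
Product of (1-R_i) = 0.002
R_sys = 1 - 0.002 = 0.998

0.998


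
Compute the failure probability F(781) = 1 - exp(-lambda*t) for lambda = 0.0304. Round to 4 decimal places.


lambda = 0.0304, t = 781
lambda * t = 23.7424
exp(-23.7424) = 0.0
F(t) = 1 - 0.0
F(t) = 1.0

1.0


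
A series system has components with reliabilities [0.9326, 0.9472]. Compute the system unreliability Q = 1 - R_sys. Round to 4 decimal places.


Components: [0.9326, 0.9472]
After component 1: product = 0.9326
After component 2: product = 0.8834
R_sys = 0.8834
Q = 1 - 0.8834 = 0.1166

0.1166


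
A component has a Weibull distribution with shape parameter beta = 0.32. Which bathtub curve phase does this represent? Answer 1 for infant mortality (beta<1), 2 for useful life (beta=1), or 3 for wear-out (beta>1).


beta = 0.32
Compare beta to 1:
beta < 1 => infant mortality (phase 1)
beta = 1 => useful life (phase 2)
beta > 1 => wear-out (phase 3)
Since beta = 0.32, this is infant mortality (decreasing failure rate)
Phase = 1

1


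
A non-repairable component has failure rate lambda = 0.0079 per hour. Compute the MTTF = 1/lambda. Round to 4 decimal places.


lambda = 0.0079
MTTF = 1 / 0.0079
MTTF = 126.5823

126.5823


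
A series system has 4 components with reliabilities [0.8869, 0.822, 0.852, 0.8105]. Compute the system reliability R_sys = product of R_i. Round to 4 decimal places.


Components: [0.8869, 0.822, 0.852, 0.8105]
After component 1 (R=0.8869): product = 0.8869
After component 2 (R=0.822): product = 0.729
After component 3 (R=0.852): product = 0.6211
After component 4 (R=0.8105): product = 0.5034
R_sys = 0.5034

0.5034


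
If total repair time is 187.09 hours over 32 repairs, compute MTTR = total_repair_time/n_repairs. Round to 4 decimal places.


total_repair_time = 187.09
n_repairs = 32
MTTR = 187.09 / 32
MTTR = 5.8466

5.8466


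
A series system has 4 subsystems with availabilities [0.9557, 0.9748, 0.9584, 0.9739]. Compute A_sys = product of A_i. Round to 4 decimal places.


Subsystems: [0.9557, 0.9748, 0.9584, 0.9739]
After subsystem 1 (A=0.9557): product = 0.9557
After subsystem 2 (A=0.9748): product = 0.9316
After subsystem 3 (A=0.9584): product = 0.8929
After subsystem 4 (A=0.9739): product = 0.8696
A_sys = 0.8696

0.8696


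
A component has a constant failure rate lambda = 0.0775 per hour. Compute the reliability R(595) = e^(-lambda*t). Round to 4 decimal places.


lambda = 0.0775
t = 595
lambda * t = 46.1125
R(t) = e^(-46.1125)
R(t) = 0.0

0.0


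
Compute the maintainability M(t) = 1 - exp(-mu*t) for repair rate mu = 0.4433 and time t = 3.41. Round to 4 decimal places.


mu = 0.4433, t = 3.41
mu * t = 0.4433 * 3.41 = 1.5117
exp(-1.5117) = 0.2205
M(t) = 1 - 0.2205
M(t) = 0.7795

0.7795


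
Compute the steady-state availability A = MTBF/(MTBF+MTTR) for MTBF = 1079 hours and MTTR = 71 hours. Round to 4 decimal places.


MTBF = 1079
MTTR = 71
MTBF + MTTR = 1150
A = 1079 / 1150
A = 0.9383

0.9383


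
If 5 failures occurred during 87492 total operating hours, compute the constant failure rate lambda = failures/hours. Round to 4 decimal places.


failures = 5
total_hours = 87492
lambda = 5 / 87492
lambda = 0.0001

0.0001


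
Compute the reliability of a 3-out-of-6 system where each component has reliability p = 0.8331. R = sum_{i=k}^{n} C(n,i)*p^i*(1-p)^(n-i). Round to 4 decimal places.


k = 3, n = 6, p = 0.8331
i=3: C(6,3)=20 * 0.8331^3 * 0.1669^3 = 0.0538
i=4: C(6,4)=15 * 0.8331^4 * 0.1669^2 = 0.2013
i=5: C(6,5)=6 * 0.8331^5 * 0.1669^1 = 0.4019
i=6: C(6,6)=1 * 0.8331^6 * 0.1669^0 = 0.3343
R = sum of terms = 0.9913

0.9913


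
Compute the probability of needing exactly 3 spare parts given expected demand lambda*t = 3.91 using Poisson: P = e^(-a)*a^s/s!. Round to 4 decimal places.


a = 3.91, s = 3
e^(-a) = e^(-3.91) = 0.02
a^s = 3.91^3 = 59.7765
s! = 6
P = 0.02 * 59.7765 / 6
P = 0.1997

0.1997


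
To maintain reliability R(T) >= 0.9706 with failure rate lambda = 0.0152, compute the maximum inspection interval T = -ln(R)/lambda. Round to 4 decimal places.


R_target = 0.9706
lambda = 0.0152
-ln(0.9706) = 0.0298
T = 0.0298 / 0.0152
T = 1.9632

1.9632


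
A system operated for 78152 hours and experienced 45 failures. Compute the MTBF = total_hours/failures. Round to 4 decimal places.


total_hours = 78152
failures = 45
MTBF = 78152 / 45
MTBF = 1736.7111

1736.7111


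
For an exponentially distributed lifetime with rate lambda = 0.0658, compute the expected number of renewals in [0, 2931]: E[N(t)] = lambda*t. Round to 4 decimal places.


lambda = 0.0658
t = 2931
E[N(t)] = lambda * t
E[N(t)] = 0.0658 * 2931
E[N(t)] = 192.8598

192.8598


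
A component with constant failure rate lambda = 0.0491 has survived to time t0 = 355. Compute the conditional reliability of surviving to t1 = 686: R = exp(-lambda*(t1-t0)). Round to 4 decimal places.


lambda = 0.0491
t0 = 355, t1 = 686
t1 - t0 = 331
lambda * (t1-t0) = 0.0491 * 331 = 16.2521
R = exp(-16.2521)
R = 0.0

0.0


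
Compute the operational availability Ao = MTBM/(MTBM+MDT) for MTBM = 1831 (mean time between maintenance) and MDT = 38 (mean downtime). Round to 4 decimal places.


MTBM = 1831
MDT = 38
MTBM + MDT = 1869
Ao = 1831 / 1869
Ao = 0.9797

0.9797


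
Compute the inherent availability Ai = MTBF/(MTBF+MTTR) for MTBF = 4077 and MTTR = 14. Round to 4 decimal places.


MTBF = 4077
MTTR = 14
MTBF + MTTR = 4091
Ai = 4077 / 4091
Ai = 0.9966

0.9966


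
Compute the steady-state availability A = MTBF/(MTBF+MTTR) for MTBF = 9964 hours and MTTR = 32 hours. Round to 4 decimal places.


MTBF = 9964
MTTR = 32
MTBF + MTTR = 9996
A = 9964 / 9996
A = 0.9968

0.9968


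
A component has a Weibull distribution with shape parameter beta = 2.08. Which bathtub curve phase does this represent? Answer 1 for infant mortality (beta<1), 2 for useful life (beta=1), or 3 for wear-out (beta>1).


beta = 2.08
Compare beta to 1:
beta < 1 => infant mortality (phase 1)
beta = 1 => useful life (phase 2)
beta > 1 => wear-out (phase 3)
Since beta = 2.08, this is wear-out (increasing failure rate)
Phase = 3

3


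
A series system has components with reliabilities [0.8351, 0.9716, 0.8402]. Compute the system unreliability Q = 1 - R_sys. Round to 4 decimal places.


Components: [0.8351, 0.9716, 0.8402]
After component 1: product = 0.8351
After component 2: product = 0.8114
After component 3: product = 0.6817
R_sys = 0.6817
Q = 1 - 0.6817 = 0.3183

0.3183


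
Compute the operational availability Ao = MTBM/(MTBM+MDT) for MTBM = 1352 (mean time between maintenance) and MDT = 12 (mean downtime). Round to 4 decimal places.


MTBM = 1352
MDT = 12
MTBM + MDT = 1364
Ao = 1352 / 1364
Ao = 0.9912

0.9912


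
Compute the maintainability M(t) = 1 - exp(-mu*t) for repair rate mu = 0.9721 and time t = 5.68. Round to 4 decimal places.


mu = 0.9721, t = 5.68
mu * t = 0.9721 * 5.68 = 5.5215
exp(-5.5215) = 0.004
M(t) = 1 - 0.004
M(t) = 0.996

0.996


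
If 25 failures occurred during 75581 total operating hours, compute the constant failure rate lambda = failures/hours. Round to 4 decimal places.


failures = 25
total_hours = 75581
lambda = 25 / 75581
lambda = 0.0003

0.0003


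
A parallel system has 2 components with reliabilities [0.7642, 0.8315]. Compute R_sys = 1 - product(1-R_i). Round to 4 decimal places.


Components: [0.7642, 0.8315]
(1 - 0.7642) = 0.2358, running product = 0.2358
(1 - 0.8315) = 0.1685, running product = 0.0397
Product of (1-R_i) = 0.0397
R_sys = 1 - 0.0397 = 0.9603

0.9603


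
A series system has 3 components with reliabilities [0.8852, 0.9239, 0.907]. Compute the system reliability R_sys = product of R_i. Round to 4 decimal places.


Components: [0.8852, 0.9239, 0.907]
After component 1 (R=0.8852): product = 0.8852
After component 2 (R=0.9239): product = 0.8178
After component 3 (R=0.907): product = 0.7418
R_sys = 0.7418

0.7418


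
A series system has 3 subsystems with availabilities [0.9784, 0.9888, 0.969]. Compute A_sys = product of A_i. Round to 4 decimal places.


Subsystems: [0.9784, 0.9888, 0.969]
After subsystem 1 (A=0.9784): product = 0.9784
After subsystem 2 (A=0.9888): product = 0.9674
After subsystem 3 (A=0.969): product = 0.9375
A_sys = 0.9375

0.9375


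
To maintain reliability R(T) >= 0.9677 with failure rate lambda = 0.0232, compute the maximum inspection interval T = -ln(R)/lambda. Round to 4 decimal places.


R_target = 0.9677
lambda = 0.0232
-ln(0.9677) = 0.0328
T = 0.0328 / 0.0232
T = 1.4152

1.4152


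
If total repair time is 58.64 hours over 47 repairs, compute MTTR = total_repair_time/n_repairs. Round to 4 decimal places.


total_repair_time = 58.64
n_repairs = 47
MTTR = 58.64 / 47
MTTR = 1.2477

1.2477


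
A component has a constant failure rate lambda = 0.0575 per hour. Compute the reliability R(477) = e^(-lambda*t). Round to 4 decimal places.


lambda = 0.0575
t = 477
lambda * t = 27.4275
R(t) = e^(-27.4275)
R(t) = 0.0

0.0


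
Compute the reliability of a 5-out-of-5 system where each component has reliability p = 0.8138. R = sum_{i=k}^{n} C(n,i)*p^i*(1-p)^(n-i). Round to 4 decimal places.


k = 5, n = 5, p = 0.8138
i=5: C(5,5)=1 * 0.8138^5 * 0.1862^0 = 0.3569
R = sum of terms = 0.3569

0.3569


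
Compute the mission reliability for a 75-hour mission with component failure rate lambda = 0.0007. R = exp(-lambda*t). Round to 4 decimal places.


lambda = 0.0007
mission_time = 75
lambda * t = 0.0007 * 75 = 0.0525
R = exp(-0.0525)
R = 0.9489

0.9489


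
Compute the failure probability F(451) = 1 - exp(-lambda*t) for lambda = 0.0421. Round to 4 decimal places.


lambda = 0.0421, t = 451
lambda * t = 18.9871
exp(-18.9871) = 0.0
F(t) = 1 - 0.0
F(t) = 1.0

1.0


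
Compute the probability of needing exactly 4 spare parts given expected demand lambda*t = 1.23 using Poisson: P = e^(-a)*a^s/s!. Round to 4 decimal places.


a = 1.23, s = 4
e^(-a) = e^(-1.23) = 0.2923
a^s = 1.23^4 = 2.2889
s! = 24
P = 0.2923 * 2.2889 / 24
P = 0.0279

0.0279


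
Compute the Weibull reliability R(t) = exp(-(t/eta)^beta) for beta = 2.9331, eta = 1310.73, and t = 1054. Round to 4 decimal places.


beta = 2.9331, eta = 1310.73, t = 1054
t/eta = 1054 / 1310.73 = 0.8041
(t/eta)^beta = 0.8041^2.9331 = 0.5276
R(t) = exp(-0.5276)
R(t) = 0.59

0.59


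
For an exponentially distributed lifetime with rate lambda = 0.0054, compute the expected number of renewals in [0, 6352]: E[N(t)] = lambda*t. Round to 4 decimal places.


lambda = 0.0054
t = 6352
E[N(t)] = lambda * t
E[N(t)] = 0.0054 * 6352
E[N(t)] = 34.3008

34.3008


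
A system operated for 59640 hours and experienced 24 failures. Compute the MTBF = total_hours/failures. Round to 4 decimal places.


total_hours = 59640
failures = 24
MTBF = 59640 / 24
MTBF = 2485.0

2485.0


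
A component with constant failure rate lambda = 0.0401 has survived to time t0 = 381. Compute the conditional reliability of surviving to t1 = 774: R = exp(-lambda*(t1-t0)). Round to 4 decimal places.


lambda = 0.0401
t0 = 381, t1 = 774
t1 - t0 = 393
lambda * (t1-t0) = 0.0401 * 393 = 15.7593
R = exp(-15.7593)
R = 0.0

0.0


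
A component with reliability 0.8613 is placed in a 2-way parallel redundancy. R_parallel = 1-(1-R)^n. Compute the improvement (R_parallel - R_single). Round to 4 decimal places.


R_single = 0.8613, n = 2
1 - R_single = 0.1387
(1 - R_single)^n = 0.1387^2 = 0.0192
R_parallel = 1 - 0.0192 = 0.9808
Improvement = 0.9808 - 0.8613
Improvement = 0.1195

0.1195


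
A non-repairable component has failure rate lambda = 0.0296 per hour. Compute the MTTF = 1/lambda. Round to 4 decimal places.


lambda = 0.0296
MTTF = 1 / 0.0296
MTTF = 33.7838

33.7838


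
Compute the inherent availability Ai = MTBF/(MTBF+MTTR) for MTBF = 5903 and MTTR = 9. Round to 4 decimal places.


MTBF = 5903
MTTR = 9
MTBF + MTTR = 5912
Ai = 5903 / 5912
Ai = 0.9985

0.9985


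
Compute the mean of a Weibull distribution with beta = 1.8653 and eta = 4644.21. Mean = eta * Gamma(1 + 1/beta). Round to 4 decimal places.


beta = 1.8653, eta = 4644.21
1/beta = 0.5361
1 + 1/beta = 1.5361
Gamma(1.5361) = 0.8879
Mean = 4644.21 * 0.8879
Mean = 4123.7359

4123.7359


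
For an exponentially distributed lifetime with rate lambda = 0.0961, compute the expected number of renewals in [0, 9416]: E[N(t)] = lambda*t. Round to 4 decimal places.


lambda = 0.0961
t = 9416
E[N(t)] = lambda * t
E[N(t)] = 0.0961 * 9416
E[N(t)] = 904.8776

904.8776


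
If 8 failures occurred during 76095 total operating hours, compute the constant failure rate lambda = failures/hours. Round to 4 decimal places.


failures = 8
total_hours = 76095
lambda = 8 / 76095
lambda = 0.0001

0.0001


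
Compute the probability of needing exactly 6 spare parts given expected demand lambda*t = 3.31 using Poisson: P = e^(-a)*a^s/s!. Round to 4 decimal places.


a = 3.31, s = 6
e^(-a) = e^(-3.31) = 0.0365
a^s = 3.31^6 = 1315.1278
s! = 720
P = 0.0365 * 1315.1278 / 720
P = 0.0667

0.0667


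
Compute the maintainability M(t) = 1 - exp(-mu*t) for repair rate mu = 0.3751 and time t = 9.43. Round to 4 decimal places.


mu = 0.3751, t = 9.43
mu * t = 0.3751 * 9.43 = 3.5372
exp(-3.5372) = 0.0291
M(t) = 1 - 0.0291
M(t) = 0.9709

0.9709


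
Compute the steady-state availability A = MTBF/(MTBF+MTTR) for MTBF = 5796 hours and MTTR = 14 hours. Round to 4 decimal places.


MTBF = 5796
MTTR = 14
MTBF + MTTR = 5810
A = 5796 / 5810
A = 0.9976

0.9976


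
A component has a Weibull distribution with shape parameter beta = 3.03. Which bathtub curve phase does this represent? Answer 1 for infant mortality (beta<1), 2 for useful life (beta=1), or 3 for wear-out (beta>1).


beta = 3.03
Compare beta to 1:
beta < 1 => infant mortality (phase 1)
beta = 1 => useful life (phase 2)
beta > 1 => wear-out (phase 3)
Since beta = 3.03, this is wear-out (increasing failure rate)
Phase = 3

3


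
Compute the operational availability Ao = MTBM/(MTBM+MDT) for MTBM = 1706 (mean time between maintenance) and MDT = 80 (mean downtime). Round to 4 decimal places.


MTBM = 1706
MDT = 80
MTBM + MDT = 1786
Ao = 1706 / 1786
Ao = 0.9552

0.9552


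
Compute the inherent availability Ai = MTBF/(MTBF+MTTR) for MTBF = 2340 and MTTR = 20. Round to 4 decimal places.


MTBF = 2340
MTTR = 20
MTBF + MTTR = 2360
Ai = 2340 / 2360
Ai = 0.9915

0.9915


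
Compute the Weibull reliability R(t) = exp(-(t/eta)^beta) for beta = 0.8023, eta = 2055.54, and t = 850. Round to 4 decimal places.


beta = 0.8023, eta = 2055.54, t = 850
t/eta = 850 / 2055.54 = 0.4135
(t/eta)^beta = 0.4135^0.8023 = 0.4924
R(t) = exp(-0.4924)
R(t) = 0.6112

0.6112


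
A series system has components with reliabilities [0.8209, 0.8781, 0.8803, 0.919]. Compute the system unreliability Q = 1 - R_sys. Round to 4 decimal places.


Components: [0.8209, 0.8781, 0.8803, 0.919]
After component 1: product = 0.8209
After component 2: product = 0.7208
After component 3: product = 0.6345
After component 4: product = 0.5832
R_sys = 0.5832
Q = 1 - 0.5832 = 0.4168

0.4168


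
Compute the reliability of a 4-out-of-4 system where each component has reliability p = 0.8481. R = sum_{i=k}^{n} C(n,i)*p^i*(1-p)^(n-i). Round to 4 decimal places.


k = 4, n = 4, p = 0.8481
i=4: C(4,4)=1 * 0.8481^4 * 0.1519^0 = 0.5174
R = sum of terms = 0.5174

0.5174


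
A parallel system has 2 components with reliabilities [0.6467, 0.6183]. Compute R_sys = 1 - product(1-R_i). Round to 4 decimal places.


Components: [0.6467, 0.6183]
(1 - 0.6467) = 0.3533, running product = 0.3533
(1 - 0.6183) = 0.3817, running product = 0.1349
Product of (1-R_i) = 0.1349
R_sys = 1 - 0.1349 = 0.8651

0.8651


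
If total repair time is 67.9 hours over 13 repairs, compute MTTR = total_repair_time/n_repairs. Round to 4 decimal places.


total_repair_time = 67.9
n_repairs = 13
MTTR = 67.9 / 13
MTTR = 5.2231

5.2231


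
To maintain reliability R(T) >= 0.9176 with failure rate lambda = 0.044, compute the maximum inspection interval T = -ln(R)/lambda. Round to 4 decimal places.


R_target = 0.9176
lambda = 0.044
-ln(0.9176) = 0.086
T = 0.086 / 0.044
T = 1.9544

1.9544


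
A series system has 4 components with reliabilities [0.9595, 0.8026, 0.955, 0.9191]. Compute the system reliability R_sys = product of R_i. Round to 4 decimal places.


Components: [0.9595, 0.8026, 0.955, 0.9191]
After component 1 (R=0.9595): product = 0.9595
After component 2 (R=0.8026): product = 0.7701
After component 3 (R=0.955): product = 0.7354
After component 4 (R=0.9191): product = 0.6759
R_sys = 0.6759

0.6759


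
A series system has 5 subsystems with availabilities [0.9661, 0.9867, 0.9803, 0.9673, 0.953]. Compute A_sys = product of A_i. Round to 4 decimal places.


Subsystems: [0.9661, 0.9867, 0.9803, 0.9673, 0.953]
After subsystem 1 (A=0.9661): product = 0.9661
After subsystem 2 (A=0.9867): product = 0.9533
After subsystem 3 (A=0.9803): product = 0.9345
After subsystem 4 (A=0.9673): product = 0.9039
After subsystem 5 (A=0.953): product = 0.8614
A_sys = 0.8614

0.8614
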